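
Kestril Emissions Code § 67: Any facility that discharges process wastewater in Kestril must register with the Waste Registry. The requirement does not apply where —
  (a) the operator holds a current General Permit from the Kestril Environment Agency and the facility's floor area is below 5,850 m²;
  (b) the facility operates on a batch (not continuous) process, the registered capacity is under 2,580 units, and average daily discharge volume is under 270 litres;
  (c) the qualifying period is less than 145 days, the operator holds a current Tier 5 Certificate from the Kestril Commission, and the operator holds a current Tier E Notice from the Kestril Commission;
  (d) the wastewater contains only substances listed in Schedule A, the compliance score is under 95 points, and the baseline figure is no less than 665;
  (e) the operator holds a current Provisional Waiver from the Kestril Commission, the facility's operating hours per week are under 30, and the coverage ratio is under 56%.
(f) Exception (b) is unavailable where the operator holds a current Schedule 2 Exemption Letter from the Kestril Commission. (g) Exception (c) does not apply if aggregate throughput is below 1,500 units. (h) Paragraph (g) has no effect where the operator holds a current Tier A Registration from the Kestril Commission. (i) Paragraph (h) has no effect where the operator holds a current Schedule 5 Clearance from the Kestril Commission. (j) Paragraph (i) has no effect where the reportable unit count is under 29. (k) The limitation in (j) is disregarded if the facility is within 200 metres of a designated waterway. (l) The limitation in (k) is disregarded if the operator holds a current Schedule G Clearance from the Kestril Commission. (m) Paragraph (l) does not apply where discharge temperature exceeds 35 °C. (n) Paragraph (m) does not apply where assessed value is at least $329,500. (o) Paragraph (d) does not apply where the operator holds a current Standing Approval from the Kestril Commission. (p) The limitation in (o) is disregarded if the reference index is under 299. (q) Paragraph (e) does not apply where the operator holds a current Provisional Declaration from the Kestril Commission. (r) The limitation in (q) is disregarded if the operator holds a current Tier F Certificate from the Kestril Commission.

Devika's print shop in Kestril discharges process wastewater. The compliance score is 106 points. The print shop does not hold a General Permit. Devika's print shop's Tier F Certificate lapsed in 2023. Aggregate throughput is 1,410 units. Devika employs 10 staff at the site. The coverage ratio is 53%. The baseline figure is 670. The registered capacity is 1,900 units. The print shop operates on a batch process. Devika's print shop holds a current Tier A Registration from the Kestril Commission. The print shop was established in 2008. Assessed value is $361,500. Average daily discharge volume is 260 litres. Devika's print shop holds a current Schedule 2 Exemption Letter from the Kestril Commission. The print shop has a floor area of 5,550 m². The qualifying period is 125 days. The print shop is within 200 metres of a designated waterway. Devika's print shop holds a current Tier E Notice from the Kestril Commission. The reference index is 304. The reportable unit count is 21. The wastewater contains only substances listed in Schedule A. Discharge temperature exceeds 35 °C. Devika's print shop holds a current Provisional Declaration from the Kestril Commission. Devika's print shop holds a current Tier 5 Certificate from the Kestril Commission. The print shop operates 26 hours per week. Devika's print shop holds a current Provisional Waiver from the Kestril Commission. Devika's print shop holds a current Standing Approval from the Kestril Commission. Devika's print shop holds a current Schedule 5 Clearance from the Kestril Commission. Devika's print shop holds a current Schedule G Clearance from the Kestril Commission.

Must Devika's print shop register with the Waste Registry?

No — exception (c) applies; Devika's print shop is not required to register with the Waste Registry.

Exception (a) does not apply: no General Permit is held.
Exception (b): the facility operates on a batch process; the registered capacity is 1,900 units, under the 2,580 units limit; average daily discharge volume is 260 litres, under the 270 litres limit — every condition holds. But: (f) operates against (b): a current Schedule 2 Exemption Letter is held. (b) is therefore removed.
Exception (c)'s conditions are all satisfied: the qualifying period is 125 days, less than the 145 days limit; a current Tier 5 Certificate is held; a current Tier E Notice is held. Considering the limiting provisions: (g) would limit (c) — aggregate throughput is 1,410 units, below the 1,500 units limit — but (h) sets (g) aside: (h) operates against (g): a current Tier A Registration is held. (i) would limit (h) — a current Schedule 5 Clearance is held — but (j) sets (i) aside: (j) is engaged — the reportable unit count is 21, under the 29 limit. (k) is triggered (the print shop is within 200 m of a designated waterway), but is displaced by (l): (l) operates against (k): a current Schedule G Clearance is held. (m) would limit (l) — discharge temperature exceeds 35 °C — but (n) sets (m) aside: (n) is triggered — assessed value is $361,500, meeting the $329,500 threshold. (c) remains available.
Exception (d) fails — the compliance score is 106 points, not under 95 points.
Exception (e) is satisfied on its face — a current Provisional Waiver is held; the facility's operating hours per week are 26, under the 30 limit; the coverage ratio is 53%, under the 56% limit. However, paragraphs (q)–(r) must be considered: (q) operates against (e): a current Provisional Declaration is held. (r) is not engaged (no current Tier F Certificate is held), so (q) stands. So (e) is unavailable.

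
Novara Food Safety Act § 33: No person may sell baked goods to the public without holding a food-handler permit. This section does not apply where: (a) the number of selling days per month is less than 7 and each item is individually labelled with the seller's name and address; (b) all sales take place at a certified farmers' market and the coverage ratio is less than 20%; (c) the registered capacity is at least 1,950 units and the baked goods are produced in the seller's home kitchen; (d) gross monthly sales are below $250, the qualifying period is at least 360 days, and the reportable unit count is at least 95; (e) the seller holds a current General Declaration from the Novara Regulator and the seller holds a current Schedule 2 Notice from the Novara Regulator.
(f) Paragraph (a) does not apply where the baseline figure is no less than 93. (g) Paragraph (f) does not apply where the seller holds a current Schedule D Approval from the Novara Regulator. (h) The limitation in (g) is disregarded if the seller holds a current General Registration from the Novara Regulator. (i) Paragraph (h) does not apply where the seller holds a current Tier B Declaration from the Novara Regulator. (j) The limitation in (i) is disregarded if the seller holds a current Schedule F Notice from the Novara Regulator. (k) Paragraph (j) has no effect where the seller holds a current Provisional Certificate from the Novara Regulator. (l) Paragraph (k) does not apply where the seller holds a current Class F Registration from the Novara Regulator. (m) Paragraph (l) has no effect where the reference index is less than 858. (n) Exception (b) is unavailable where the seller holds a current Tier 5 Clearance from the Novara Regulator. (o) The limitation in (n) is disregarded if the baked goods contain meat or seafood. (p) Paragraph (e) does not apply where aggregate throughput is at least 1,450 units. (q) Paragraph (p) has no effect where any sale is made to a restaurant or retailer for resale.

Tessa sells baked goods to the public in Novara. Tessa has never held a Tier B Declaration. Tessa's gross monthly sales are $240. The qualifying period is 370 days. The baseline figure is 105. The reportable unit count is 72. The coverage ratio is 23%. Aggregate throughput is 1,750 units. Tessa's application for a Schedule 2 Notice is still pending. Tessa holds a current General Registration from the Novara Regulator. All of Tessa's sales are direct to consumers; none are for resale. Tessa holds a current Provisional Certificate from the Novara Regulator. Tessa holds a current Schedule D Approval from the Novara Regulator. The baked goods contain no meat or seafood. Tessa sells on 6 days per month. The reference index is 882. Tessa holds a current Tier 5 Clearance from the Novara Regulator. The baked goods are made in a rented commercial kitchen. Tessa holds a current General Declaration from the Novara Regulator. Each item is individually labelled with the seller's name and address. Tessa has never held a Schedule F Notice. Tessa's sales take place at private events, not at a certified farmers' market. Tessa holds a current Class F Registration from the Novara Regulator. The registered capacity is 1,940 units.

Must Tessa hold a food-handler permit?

Yes — Tessa must hold a food-handler permit.

All of (a)'s requirements are met (the number of selling days per month is 6, less than the 7 limit; items are individually labelled). But: (f) operates against (a): the baseline figure is 105, meeting the 93 threshold. (g) would limit (f) — a current Schedule D Approval is held — but (h) sets (g) aside: (h) operates against (g): a current General Registration is held. (i) is not triggered (the Tier B Declaration is not current), so (h) stands. (a) is therefore removed.
Exception (b) fails — sales are at private events, not a certified farmers' market.
Exception (c) fails — the registered capacity is 1,940 units, short of 1,950 units.
Exception (d) does not apply: the reportable unit count is 72, short of 95.
Exception (e) fails — no current Schedule 2 Notice is held.
Every exception is unavailable, so the rule governs.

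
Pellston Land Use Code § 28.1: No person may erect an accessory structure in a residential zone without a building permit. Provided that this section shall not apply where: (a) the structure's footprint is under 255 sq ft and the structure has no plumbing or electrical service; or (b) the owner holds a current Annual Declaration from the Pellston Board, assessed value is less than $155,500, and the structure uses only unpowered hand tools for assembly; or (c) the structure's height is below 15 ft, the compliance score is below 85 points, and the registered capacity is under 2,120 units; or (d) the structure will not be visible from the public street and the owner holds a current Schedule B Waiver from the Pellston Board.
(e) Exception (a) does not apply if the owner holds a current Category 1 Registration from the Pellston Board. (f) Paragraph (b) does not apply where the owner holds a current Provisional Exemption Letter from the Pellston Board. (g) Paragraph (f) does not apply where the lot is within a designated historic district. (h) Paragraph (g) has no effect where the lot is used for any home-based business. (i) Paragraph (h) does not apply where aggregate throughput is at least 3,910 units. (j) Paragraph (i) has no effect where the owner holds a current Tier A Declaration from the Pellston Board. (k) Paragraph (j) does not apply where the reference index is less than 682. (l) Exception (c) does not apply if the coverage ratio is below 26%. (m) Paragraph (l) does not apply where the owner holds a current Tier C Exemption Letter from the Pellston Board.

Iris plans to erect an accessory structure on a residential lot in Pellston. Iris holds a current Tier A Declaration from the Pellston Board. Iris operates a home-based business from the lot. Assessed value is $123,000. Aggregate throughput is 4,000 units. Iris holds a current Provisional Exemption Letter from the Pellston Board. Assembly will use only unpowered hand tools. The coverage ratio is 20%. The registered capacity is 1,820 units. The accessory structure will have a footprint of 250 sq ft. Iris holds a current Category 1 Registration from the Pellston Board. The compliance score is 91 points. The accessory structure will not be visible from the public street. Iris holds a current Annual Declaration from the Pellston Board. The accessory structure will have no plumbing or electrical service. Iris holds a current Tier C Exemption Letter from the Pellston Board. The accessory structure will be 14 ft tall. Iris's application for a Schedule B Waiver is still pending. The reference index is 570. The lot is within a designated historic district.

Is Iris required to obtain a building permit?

No — exception (b) applies; Iris does not need a building permit.

Exception (a) is satisfied on its face — the structure's footprint is 250 sq ft, under the 255 sq ft limit; there is no plumbing or electrical service. But applying paragraph (e): (e) operates against (a): a current Category 1 Registration is held. Exception (a) does not apply.
Exception (b): a current Annual Declaration is held; assessed value is $123,000, less than the $155,500 limit; assembly uses only hand tools — every condition holds. As to paragraphs (f)–(k): (f) applies (a current Provisional Exemption Letter is held), but is overridden by (g): (g) is engaged — the lot is in a historic district. (h) would limit (g) — a home-based business operates on the lot — but (i) sets (h) aside: (i) operates against (h): aggregate throughput is 4,000 units, meeting the 3,910 units threshold. (j) would limit (i) — a current Tier A Declaration is held — but (k) sets (j) aside: (k) operates against (j): the reference index is 570, less than the 682 limit. Exception (b) stands.
Exception (c) fails — the compliance score is 91 points, not below 85 points.
Exception (d) does not apply: the Schedule B Waiver is not current.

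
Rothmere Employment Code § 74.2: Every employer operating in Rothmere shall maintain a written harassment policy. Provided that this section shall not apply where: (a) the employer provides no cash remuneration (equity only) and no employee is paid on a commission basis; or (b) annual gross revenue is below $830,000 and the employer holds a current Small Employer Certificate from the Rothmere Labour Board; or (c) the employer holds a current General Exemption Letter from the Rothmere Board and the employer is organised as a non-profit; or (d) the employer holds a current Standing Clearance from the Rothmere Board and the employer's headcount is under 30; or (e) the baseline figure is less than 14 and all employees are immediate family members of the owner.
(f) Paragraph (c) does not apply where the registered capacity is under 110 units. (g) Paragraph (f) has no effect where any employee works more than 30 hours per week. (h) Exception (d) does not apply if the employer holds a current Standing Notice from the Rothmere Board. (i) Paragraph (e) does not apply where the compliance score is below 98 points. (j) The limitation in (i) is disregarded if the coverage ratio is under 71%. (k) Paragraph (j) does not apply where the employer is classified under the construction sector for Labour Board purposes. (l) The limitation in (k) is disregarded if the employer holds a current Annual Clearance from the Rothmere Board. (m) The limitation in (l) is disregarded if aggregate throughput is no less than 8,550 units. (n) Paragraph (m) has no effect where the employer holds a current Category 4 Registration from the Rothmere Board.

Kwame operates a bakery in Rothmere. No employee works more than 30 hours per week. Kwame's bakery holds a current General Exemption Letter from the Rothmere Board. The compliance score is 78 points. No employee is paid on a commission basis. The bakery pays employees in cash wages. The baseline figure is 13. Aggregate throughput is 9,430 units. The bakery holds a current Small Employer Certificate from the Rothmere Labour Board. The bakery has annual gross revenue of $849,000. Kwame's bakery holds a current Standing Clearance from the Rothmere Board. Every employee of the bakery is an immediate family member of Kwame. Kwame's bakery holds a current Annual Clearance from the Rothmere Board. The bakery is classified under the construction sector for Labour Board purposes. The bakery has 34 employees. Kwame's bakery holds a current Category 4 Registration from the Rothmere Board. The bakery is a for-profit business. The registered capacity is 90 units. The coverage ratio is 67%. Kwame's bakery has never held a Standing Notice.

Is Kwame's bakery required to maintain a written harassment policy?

Exception (a) fails — employees are paid cash wages.
Exception (b) does not apply: annual gross revenue is $849,000, not below $830,000.
Exception (c) fails — the employer is for-profit.
Exception (d) does not apply: the employer's headcount is 34, not under 30.
Exception (e): the baseline figure is 13, less than the 14 limit; every employee is an immediate family member — every condition holds. Considering the limiting provisions: (i) is triggered (the compliance score is 78 points, below the 98 points limit), but is displaced by (j): (j) is engaged — the coverage ratio is 67%, under the 71% limit. (k) applies (the bakery is classified under the construction sector), but is overridden by (l): (l) applies — a current Annual Clearance is held. (m) would limit (l) — aggregate throughput is 9,430 units, meeting the 8,550 units threshold — but (n) sets (m) aside: (n) operates against (m): a current Category 4 Registration is held. (e) remains available.

No — exception (e) applies; Kwame's bakery is not required to maintain a written harassment policy.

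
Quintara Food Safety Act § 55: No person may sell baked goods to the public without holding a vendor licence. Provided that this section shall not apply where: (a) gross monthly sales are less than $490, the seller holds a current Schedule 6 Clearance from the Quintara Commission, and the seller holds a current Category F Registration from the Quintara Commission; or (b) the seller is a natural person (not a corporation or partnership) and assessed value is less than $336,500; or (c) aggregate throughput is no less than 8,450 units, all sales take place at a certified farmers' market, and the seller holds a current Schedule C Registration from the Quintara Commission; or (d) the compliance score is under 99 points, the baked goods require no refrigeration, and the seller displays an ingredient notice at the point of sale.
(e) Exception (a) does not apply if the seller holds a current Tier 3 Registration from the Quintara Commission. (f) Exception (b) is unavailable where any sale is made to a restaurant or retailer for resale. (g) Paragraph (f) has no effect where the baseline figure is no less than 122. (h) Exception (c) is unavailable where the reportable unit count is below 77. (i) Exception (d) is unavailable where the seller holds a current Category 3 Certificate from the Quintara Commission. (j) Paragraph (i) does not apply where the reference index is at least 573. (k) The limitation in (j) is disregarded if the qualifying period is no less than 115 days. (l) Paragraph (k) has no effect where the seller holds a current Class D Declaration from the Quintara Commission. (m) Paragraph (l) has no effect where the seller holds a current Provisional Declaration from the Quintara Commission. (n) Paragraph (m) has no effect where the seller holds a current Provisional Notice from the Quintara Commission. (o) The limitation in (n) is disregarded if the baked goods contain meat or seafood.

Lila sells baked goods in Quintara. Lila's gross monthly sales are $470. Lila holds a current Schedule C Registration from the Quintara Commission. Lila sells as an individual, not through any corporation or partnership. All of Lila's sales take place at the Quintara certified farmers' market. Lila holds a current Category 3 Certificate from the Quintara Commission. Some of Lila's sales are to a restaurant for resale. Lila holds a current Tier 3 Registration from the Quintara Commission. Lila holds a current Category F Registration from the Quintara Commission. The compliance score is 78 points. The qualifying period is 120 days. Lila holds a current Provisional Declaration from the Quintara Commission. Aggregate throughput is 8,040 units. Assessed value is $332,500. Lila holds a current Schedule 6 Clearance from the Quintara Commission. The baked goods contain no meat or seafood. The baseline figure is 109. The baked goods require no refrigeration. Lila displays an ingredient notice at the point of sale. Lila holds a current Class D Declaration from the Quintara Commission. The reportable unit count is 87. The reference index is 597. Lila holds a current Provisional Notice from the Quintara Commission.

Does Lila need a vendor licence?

No — exception (d) applies; Lila is not required to hold a vendor licence.

Exception (a) is satisfied on its face — gross monthly sales are $470, less than the $490 limit; a current Schedule 6 Clearance is held; a current Category F Registration is held. However, paragraph (e) must be considered: (e) applies — a current Tier 3 Registration is held. Exception (a) does not apply.
Exception (b): the seller is a natural person; assessed value is $332,500, less than the $336,500 limit — every condition holds. But: (f) operates against (b): some sales are to a restaurant for resale. (g) is inapplicable (the baseline figure is 109, short of 122), so (f) stands. (b) is therefore removed.
Exception (c) requires that aggregate throughput is no less than 8,450 units; but aggregate throughput is 8,040 units, short of 8,450 units, so (c) is unavailable.
All of (d)'s requirements are met (the compliance score is 78 points, under the 99 points limit; the baked goods are shelf-stable; an ingredient notice is displayed). As to paragraphs (i)–(o): (i) would limit (d) — a current Category 3 Certificate is held — but (j) sets (i) aside: (j) operates against (i): the reference index is 597, meeting the 573 threshold. (k) would limit (j) — the qualifying period is 120 days, meeting the 115 days threshold — but (l) sets (k) aside: (l) operates — a current Class D Declaration is held. (m) would limit (l) — a current Provisional Declaration is held — but (n) sets (m) aside: (n) applies — a current Provisional Notice is held. (o), which would lift (n), is inapplicable — the baked goods contain no meat or seafood. So (d) applies.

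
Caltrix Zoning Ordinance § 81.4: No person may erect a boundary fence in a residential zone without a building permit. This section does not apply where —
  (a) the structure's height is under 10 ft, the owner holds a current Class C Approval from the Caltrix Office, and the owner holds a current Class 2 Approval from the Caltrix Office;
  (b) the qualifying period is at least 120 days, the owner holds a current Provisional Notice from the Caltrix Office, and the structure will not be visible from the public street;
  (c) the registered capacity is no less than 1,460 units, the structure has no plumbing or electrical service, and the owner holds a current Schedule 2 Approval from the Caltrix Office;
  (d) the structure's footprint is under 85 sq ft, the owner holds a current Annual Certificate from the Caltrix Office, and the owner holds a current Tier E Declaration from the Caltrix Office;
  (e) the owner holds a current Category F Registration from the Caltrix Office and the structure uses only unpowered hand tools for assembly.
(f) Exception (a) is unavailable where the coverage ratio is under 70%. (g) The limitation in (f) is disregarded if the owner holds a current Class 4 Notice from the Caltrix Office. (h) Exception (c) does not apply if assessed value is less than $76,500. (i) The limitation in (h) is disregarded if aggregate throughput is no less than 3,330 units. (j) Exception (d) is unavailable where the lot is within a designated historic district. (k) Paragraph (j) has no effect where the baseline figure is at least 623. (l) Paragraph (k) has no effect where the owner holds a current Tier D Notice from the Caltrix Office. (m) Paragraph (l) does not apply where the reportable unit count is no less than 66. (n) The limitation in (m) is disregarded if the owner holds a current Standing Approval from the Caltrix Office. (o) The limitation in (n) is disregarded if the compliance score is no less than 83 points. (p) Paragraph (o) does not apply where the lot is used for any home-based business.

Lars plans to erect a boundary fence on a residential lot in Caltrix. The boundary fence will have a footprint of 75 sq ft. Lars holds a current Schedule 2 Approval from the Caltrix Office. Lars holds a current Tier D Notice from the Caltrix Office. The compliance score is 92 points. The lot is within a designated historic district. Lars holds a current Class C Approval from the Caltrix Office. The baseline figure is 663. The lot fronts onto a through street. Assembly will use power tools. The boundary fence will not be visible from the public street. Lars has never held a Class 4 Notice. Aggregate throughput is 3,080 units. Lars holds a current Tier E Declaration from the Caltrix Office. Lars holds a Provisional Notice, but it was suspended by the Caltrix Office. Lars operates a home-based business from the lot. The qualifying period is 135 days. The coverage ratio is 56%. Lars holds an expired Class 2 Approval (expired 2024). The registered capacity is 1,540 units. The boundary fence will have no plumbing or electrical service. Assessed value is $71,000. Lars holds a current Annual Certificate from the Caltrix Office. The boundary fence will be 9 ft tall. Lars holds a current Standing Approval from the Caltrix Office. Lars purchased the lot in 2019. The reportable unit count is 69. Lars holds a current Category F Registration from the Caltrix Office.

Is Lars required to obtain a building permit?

Exception (a) does not apply: there is no Class 2 Approval in force.
Exception (b) fails — no current Provisional Notice is held.
All of (c)'s requirements are met (the registered capacity is 1,540 units, meeting the 1,460 units threshold; there is no plumbing or electrical service; a current Schedule 2 Approval is held). But applying paragraphs (h)–(i): (h) operates — assessed value is $71,000, less than the $76,500 limit. (i), which would lift (h), is not engaged — aggregate throughput is 3,080 units, short of 3,330 units. Exception (c) does not apply.
Exception (d): the structure's footprint is 75 sq ft, under the 85 sq ft limit; a current Annual Certificate is held; a current Tier E Declaration is held — every condition holds. But applying paragraphs (j)–(p): (j) applies — the lot is in a historic district. (k) is triggered (the baseline figure is 663, meeting the 623 threshold), but is overridden by (l): (l) operates against (k): a current Tier D Notice is held. (m) is engaged (the reportable unit count is 69, meeting the 66 threshold), but is displaced by (n): (n) is triggered — a current Standing Approval is held. (o) is triggered (the compliance score is 92 points, meeting the 83 points threshold), but is set aside by (p): (p) applies — a home-based business operates on the lot. So (d) is unavailable.
Exception (e) fails — assembly uses power tools.
None of the exceptions is available; § 81.4 applies in full.

Yes — Lars must obtain a building permit.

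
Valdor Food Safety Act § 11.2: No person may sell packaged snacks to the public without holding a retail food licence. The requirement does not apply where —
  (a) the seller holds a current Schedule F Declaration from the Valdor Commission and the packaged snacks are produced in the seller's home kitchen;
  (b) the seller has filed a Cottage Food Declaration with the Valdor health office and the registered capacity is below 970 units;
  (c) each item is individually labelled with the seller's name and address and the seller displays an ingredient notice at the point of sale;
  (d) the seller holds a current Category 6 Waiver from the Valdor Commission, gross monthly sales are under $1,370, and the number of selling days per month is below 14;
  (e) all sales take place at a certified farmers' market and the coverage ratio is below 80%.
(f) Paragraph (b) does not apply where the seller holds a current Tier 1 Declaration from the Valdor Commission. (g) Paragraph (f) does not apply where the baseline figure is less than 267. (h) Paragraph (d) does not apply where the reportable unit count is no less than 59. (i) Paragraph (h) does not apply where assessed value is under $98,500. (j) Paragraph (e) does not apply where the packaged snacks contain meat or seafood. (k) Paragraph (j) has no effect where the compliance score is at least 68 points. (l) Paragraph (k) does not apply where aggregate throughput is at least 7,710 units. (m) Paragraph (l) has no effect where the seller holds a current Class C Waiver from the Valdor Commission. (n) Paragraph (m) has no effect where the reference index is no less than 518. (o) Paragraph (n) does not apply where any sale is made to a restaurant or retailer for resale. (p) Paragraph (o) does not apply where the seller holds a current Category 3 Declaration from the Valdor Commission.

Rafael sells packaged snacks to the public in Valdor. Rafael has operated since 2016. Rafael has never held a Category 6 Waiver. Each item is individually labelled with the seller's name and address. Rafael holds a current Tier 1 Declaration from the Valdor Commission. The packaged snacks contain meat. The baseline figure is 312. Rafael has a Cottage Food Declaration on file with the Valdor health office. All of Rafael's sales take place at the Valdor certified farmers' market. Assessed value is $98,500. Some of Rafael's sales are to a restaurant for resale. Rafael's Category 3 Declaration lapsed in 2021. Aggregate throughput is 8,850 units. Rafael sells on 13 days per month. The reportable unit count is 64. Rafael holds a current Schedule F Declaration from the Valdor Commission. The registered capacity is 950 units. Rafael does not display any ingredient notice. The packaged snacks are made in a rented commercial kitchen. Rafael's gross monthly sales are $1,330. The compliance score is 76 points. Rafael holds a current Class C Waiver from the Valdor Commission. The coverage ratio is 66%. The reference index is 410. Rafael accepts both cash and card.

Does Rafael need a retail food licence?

Exception (a) does not apply: the packaged snacks are made in a commercial kitchen, not a home kitchen.
Exception (b) is satisfied on its face — a Cottage Food Declaration is on file; the registered capacity is 950 units, below the 970 units limit. But: (f) operates against (b): a current Tier 1 Declaration is held. (g) is inapplicable (the baseline figure is 312, not less than 267), so (f) stands. Exception (b) does not apply.
Exception (c) does not apply: no ingredient notice is displayed.
Exception (d) requires that the seller holds a current Category 6 Waiver from the Valdor Commission; but no current Category 6 Waiver is held, so (d) is unavailable.
Exception (e) is satisfied on its face — all sales are at a certified farmers' market; the coverage ratio is 66%, below the 80% limit. Under paragraphs (j)–(p): (j) would limit (e) — the packaged snacks contain meat — but (k) sets (j) aside: (k) applies — the compliance score is 76 points, meeting the 68 points threshold. (l) is engaged (aggregate throughput is 8,850 units, meeting the 7,710 units threshold), but is overridden by (m): (m) operates against (l): a current Class C Waiver is held. (n), which would lift (m), is not engaged — the reference index is 410, short of 518. So (e) applies.

No — exception (e) applies; Rafael is not required to hold a retail food licence.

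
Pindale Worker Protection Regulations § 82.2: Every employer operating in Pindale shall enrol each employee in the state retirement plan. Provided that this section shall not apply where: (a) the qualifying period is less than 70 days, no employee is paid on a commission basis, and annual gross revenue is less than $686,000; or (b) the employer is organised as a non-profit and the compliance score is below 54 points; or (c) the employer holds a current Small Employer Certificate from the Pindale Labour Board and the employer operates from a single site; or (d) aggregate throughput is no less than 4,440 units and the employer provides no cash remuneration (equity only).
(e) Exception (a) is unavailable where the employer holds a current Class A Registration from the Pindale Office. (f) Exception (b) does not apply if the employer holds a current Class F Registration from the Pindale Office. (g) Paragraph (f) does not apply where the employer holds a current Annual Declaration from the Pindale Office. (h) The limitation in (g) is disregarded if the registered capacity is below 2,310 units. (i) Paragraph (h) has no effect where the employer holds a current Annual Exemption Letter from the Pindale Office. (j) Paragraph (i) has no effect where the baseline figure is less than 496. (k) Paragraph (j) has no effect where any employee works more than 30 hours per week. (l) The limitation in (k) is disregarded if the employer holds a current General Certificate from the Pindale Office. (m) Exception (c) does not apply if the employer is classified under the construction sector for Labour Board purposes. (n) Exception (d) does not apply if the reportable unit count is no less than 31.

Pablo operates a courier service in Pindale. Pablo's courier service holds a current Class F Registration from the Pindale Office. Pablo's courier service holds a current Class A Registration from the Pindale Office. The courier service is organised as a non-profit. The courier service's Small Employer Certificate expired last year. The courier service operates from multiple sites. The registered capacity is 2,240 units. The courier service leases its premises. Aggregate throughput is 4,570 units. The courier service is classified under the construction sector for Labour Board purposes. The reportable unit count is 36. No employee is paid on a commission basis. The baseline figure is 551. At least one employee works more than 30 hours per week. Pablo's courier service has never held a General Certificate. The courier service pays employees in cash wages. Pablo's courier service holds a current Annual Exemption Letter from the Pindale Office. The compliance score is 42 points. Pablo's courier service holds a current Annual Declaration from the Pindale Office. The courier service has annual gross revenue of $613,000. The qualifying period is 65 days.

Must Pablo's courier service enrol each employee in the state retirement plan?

No — exception (b) applies; Pablo's courier service is not required to enrol each employee in the state retirement plan.

All of (a)'s requirements are met (the qualifying period is 65 days, less than the 70 days limit; no employee is paid on commission; annual gross revenue is $613,000, less than the $686,000 limit). Turning to paragraph (e): (e) operates against (a): a current Class A Registration is held. Exception (a) does not apply.
Exception (b) is satisfied on its face — the employer is a non-profit; the compliance score is 42 points, below the 54 points limit. Under paragraphs (f)–(l): (f) is engaged (a current Class F Registration is held), but is itself disapplied by (g): (g) operates against (f): a current Annual Declaration is held. (h) would limit (g) — the registered capacity is 2,240 units, below the 2,310 units limit — but (i) sets (h) aside: (i) is triggered — a current Annual Exemption Letter is held. (j) is not engaged (the baseline figure is 551, not less than 496), so (i) stands. (b) remains available.
Exception (c) does not apply: the Small Employer Certificate has expired.
Exception (d) fails — employees are paid cash wages.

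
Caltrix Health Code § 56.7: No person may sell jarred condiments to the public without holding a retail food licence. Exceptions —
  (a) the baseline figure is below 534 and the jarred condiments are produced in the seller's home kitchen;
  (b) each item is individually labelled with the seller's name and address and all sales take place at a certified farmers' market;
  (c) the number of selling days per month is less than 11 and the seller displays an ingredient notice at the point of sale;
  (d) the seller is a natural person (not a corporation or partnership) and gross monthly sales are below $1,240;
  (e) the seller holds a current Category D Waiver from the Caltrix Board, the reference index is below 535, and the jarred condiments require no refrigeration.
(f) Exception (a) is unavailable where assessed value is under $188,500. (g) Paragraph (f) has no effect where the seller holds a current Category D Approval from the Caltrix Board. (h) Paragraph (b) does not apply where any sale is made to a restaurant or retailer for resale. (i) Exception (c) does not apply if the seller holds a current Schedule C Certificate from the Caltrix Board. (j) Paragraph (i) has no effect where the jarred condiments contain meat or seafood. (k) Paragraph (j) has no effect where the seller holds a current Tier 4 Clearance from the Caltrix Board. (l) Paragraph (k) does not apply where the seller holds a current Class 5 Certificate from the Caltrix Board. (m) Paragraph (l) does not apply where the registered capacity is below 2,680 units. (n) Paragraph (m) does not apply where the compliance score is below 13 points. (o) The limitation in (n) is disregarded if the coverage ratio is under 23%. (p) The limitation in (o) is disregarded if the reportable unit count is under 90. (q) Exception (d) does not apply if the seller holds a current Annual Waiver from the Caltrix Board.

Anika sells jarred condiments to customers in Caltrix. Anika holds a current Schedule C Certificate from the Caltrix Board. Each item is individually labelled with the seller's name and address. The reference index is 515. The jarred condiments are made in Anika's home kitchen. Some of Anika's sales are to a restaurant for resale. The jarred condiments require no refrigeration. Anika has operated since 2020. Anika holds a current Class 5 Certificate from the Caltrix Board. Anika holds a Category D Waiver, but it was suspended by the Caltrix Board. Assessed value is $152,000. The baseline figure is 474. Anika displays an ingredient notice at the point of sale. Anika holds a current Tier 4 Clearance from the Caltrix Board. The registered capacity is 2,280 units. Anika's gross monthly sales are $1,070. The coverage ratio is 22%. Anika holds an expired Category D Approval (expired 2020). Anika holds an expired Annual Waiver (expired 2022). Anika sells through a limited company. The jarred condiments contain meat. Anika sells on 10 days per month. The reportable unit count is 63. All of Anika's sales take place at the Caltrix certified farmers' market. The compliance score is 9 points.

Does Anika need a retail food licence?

Exception (a) is satisfied on its face — the baseline figure is 474, below the 534 limit; the jarred condiments are home-kitchen produced. However, paragraphs (f)–(g) must be considered: (f) operates against (a): assessed value is $152,000, under the $188,500 limit. (g), which would lift (f), is inapplicable — there is no Category D Approval in force. (a) is therefore removed.
Exception (b): items are individually labelled; all sales are at a certified farmers' market — every condition holds. But applying paragraph (h): (h) is engaged — some sales are to a restaurant for resale. (b) is therefore removed.
All of (c)'s requirements are met (the number of selling days per month is 10, less than the 11 limit; an ingredient notice is displayed). Applying paragraphs (i)–(p): (i) operates (a current Schedule C Certificate is held), but is itself disapplied by (j): (j) operates against (i): the jarred condiments contain meat. (k) would limit (j) — a current Tier 4 Clearance is held — but (l) sets (k) aside: (l) is triggered — a current Class 5 Certificate is held. (m) would limit (l) — the registered capacity is 2,280 units, below the 2,680 units limit — but (n) sets (m) aside: (n) operates against (m): the compliance score is 9 points, below the 13 points limit. (o) is triggered (the coverage ratio is 22%, under the 23% limit), but is displaced by (p): (p) applies — the reportable unit count is 63, under the 90 limit. So (c) applies.
Exception (d) requires that the seller is a natural person (not a corporation or partnership); but the seller operates through a limited company, so (d) is unavailable.
Exception (e) fails — no current Category D Waiver is held.

No — exception (c) applies; Anika is not required to hold a retail food licence.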